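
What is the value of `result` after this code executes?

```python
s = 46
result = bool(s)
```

s = 46; result = True

True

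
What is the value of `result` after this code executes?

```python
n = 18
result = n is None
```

n = 18; result = False

False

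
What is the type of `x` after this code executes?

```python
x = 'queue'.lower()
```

str.lower() returns str

str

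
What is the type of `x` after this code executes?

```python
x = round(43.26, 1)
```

round() with decimal places returns float

float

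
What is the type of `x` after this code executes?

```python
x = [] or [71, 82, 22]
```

'or' returns first truthy value (list)

list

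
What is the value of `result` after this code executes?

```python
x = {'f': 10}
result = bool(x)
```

x = {'f': 10}; result = True

True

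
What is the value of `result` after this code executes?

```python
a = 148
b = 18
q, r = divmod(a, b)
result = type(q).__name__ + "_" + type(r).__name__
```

a is int; b is int; q is int; r is int; result = 'int_int'

'int_int'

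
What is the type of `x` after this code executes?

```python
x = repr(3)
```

repr() returns str

str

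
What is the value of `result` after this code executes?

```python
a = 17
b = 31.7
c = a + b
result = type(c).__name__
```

a is int; b is float; c is float; result = 'float'

'float'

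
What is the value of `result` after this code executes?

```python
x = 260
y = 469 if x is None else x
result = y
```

x = 260; y = 260; result = 260

260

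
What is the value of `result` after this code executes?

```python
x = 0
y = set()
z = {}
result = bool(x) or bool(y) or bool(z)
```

x = 0; y = set(); z = {}; result = False

False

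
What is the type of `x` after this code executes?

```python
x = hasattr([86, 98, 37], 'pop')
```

hasattr() returns bool

bool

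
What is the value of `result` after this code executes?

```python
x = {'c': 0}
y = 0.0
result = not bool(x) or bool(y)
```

x = {'c': 0}; y = 0.0; result = False

False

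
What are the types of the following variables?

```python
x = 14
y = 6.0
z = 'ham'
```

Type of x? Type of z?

x is assigned a bare integer (no decimal point), so it is an int; z is assigned a quoted string literal, so it is a str

int, str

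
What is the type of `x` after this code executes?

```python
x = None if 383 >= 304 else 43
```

383 >= 304 is True, so the if branch is taken

NoneType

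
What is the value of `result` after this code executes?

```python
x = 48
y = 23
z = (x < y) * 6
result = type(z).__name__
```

x is int; y is int; z is int; result = 'int'

'int'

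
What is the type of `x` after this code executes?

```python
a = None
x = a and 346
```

'and' returns first falsy value (None)

NoneType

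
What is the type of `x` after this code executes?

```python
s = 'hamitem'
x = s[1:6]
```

Slicing a str returns str

str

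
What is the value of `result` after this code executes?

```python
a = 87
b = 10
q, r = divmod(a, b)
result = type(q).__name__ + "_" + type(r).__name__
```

a is int; b is int; q is int; r is int; result = 'int_int'

'int_int'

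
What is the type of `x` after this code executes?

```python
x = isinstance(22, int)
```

isinstance() returns bool

bool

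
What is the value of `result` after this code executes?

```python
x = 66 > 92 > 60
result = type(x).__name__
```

x is bool; result = 'bool'

'bool'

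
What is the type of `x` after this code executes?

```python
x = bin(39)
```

bin() returns str representation

str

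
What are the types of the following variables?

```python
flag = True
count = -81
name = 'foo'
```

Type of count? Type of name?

count is assigned a bare integer (no decimal point), so it is an int; name is assigned a quoted string literal, so it is a str

int, str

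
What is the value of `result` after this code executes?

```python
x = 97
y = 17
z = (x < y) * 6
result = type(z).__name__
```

x is int; y is int; z is int; result = 'int'

'int'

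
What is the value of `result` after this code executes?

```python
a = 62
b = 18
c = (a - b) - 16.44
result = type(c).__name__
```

a is int; b is int; c is float; result = 'float'

'float'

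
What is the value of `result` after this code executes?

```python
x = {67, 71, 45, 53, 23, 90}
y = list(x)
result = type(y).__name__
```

x is set; y is list; result = 'list'

'list'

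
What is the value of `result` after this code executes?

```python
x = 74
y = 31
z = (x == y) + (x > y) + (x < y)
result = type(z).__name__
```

x is int; y is int; z is int; result = 'int'

'int'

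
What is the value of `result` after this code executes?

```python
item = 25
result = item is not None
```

item = 25; result = True

True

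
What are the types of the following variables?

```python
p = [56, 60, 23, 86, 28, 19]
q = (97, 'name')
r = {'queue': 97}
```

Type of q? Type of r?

q is assigned a tuple (parenthesized, comma-separated values); r is assigned a dict literal ({key: value})

tuple, dict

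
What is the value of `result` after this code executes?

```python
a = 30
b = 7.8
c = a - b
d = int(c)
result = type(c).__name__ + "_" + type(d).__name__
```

a is int; b is float; c is float; d is int; result = 'float_int'

'float_int'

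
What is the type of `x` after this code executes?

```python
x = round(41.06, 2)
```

round() with decimal places returns float

float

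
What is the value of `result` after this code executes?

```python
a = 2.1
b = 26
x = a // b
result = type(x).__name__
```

a is float; b is int; x is float; result = 'float'

'float'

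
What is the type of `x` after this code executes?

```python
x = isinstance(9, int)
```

isinstance() returns bool

bool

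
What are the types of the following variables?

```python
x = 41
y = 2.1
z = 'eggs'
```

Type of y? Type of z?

y is assigned a number with a decimal point, so it is a float; z is assigned a quoted string literal, so it is a str

float, str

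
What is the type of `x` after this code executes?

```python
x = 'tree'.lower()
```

str.lower() returns str

str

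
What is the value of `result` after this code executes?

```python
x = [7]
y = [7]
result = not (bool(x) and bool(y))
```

x = [7]; y = [7]; result = False

False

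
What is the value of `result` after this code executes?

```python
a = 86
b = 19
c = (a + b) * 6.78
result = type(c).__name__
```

a is int; b is int; c is float; result = 'float'

'float'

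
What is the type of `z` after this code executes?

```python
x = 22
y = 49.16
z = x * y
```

int * float = float

float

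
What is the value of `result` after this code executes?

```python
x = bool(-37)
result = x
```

x = True; result = True

True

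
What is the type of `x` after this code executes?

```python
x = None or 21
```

'or' with None returns the other truthy value

int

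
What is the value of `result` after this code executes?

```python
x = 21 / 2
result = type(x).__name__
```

x is float; result = 'float'

'float'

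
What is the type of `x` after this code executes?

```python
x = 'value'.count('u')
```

str.count() returns int

int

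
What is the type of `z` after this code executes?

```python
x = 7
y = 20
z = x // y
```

int // int = int

int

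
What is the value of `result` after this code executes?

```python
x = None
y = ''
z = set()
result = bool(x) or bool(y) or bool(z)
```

x = None; y = ''; z = set(); result = False

False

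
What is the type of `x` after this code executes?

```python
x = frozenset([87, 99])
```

frozenset() returns frozenset

frozenset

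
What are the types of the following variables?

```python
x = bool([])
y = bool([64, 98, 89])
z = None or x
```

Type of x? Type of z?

bool() returns bool; None or bool returns the bool

bool, bool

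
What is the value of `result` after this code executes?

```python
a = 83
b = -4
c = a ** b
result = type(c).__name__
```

a is int; b is int; c is float; result = 'float'

'float'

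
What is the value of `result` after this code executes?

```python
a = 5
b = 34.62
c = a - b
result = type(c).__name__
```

a is int; b is float; c is float; result = 'float'

'float'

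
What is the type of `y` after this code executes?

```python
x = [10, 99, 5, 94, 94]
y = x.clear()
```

list.clear() returns None

NoneType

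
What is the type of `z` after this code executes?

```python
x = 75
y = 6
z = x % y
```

int % int = int

int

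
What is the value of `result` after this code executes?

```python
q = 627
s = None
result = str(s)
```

q = 627; s = None; result = 'None'

'None'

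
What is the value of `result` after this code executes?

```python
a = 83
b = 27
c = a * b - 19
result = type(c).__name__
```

a is int; b is int; c is int; result = 'int'

'int'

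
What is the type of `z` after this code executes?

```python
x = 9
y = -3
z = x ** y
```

int ** negative = float

float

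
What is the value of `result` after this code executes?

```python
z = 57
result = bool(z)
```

z = 57; result = True

True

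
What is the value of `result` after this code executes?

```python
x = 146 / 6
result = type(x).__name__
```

x is float; result = 'float'

'float'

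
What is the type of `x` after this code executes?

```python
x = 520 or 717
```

'or' returns first truthy value (int)

int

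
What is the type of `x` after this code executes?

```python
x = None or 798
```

'or' with None returns the other truthy value

int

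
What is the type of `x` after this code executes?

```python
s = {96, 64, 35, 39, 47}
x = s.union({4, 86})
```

set.union() returns a new set

set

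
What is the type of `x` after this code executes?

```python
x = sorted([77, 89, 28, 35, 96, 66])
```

sorted() always returns list

list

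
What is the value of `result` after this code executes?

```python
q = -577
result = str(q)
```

q = -577; result = '-577'

'-577'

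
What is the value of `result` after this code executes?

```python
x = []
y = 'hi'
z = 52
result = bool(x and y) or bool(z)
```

x = []; y = 'hi'; z = 52; result = True

True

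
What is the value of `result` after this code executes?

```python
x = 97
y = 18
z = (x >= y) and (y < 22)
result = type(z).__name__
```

x is int; y is int; z is bool; result = 'bool'

'bool'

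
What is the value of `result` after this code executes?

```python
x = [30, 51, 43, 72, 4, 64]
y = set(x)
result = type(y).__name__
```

x is list; y is set; result = 'set'

'set'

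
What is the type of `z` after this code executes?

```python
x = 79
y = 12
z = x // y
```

int // int = int

int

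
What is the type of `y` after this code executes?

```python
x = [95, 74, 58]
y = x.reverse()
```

list.reverse() returns None

NoneType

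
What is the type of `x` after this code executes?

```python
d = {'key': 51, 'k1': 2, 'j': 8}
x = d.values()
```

.values() returns dict_values view

dict_values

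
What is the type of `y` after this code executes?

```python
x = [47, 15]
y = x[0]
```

Indexing list[int] returns int

int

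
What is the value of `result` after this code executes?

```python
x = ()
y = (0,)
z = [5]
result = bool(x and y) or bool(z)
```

x = (); y = (0,); z = [5]; result = True

True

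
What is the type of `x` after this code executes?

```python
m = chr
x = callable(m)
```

callable() returns bool

bool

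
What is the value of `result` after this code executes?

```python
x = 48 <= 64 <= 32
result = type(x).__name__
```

x is bool; result = 'bool'

'bool'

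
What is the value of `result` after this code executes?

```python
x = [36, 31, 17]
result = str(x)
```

x = [36, 31, 17]; result = '[36, 31, 17]'

'[36, 31, 17]'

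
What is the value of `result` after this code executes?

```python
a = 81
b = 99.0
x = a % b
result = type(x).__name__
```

a is int; b is float; x is float; result = 'float'

'float'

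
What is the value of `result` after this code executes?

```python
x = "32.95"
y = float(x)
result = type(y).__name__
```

x is str; y is float; result = 'float'

'float'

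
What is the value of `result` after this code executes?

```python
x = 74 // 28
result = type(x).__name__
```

x is int; result = 'int'

'int'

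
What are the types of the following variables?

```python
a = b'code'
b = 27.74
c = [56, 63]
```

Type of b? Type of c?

b is assigned a number with a decimal point, so it is a float; c is assigned a list literal (square brackets)

float, list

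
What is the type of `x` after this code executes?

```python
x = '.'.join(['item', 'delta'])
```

str.join() returns str

str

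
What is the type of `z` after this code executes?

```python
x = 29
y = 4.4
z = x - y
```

int - float = float

float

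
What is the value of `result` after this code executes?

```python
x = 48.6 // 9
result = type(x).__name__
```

x is float; result = 'float'

'float'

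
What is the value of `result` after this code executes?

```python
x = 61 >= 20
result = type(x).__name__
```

x is bool; result = 'bool'

'bool'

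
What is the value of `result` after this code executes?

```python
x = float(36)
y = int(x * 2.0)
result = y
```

x = 36.0; y = 72; result = 72

72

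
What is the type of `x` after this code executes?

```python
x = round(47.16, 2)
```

round() with decimal places returns float

float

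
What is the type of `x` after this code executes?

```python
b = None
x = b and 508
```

'and' returns first falsy value (None)

NoneType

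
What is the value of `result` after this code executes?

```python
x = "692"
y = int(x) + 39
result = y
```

x = '692'; y = 731; result = 731

731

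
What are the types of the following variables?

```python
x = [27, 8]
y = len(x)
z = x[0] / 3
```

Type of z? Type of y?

int / int = float; len() returns int

float, int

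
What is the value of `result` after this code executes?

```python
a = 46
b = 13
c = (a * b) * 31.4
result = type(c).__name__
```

a is int; b is int; c is float; result = 'float'

'float'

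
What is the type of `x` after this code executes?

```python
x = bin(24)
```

bin() returns str representation

str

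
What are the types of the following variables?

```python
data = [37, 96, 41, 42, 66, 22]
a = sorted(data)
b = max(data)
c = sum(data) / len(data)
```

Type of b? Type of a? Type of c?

max of ints returns int; sorted() returns list; int / int = float

int, list, float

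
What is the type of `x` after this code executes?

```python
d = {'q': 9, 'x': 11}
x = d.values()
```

.values() returns dict_values view

dict_values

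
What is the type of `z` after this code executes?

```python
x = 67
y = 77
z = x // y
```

int // int = int

int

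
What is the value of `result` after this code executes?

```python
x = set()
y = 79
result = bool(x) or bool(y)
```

x = set(); y = 79; result = True

True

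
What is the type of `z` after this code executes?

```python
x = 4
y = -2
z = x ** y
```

int ** negative = float

float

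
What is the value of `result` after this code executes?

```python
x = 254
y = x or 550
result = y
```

x = 254; y = 254; result = 254

254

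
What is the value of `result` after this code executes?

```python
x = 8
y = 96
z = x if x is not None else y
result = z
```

x = 8; y = 96; z = 8; result = 8

8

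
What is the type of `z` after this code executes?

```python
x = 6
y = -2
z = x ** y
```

int ** negative = float

float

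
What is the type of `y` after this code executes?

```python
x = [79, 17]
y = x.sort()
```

list.sort() returns None (mutates in place)

NoneType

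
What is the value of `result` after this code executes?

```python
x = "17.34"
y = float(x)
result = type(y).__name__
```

x is str; y is float; result = 'float'

'float'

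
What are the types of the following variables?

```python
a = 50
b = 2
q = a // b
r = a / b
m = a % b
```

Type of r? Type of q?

/ returns float; // returns int

float, int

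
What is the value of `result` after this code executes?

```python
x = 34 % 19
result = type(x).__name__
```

x is int; result = 'int'

'int'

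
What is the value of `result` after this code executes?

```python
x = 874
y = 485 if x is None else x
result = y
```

x = 874; y = 874; result = 874

874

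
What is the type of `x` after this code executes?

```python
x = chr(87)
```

chr() returns str (single char)

str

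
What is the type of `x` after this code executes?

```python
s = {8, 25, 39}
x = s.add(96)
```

set.add() returns None (mutates in place)

NoneType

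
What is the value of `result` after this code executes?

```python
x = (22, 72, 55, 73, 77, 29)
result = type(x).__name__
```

x is tuple; result = 'tuple'

'tuple'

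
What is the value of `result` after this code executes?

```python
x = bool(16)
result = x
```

x = True; result = True

True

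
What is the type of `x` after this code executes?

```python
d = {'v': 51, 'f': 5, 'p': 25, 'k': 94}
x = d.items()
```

dict.items() returns dict_items view

dict_items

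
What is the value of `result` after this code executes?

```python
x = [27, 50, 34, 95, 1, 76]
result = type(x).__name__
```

x is list; result = 'list'

'list'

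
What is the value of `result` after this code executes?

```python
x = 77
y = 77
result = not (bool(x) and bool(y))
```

x = 77; y = 77; result = False

False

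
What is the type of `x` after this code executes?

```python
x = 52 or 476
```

'or' returns first truthy value (int)

int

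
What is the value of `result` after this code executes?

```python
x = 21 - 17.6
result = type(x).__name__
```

x is float; result = 'float'

'float'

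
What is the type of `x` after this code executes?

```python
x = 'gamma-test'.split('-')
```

str.split() returns list

list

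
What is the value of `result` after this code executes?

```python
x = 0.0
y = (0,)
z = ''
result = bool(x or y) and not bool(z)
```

x = 0.0; y = (0,); z = ''; result = True

True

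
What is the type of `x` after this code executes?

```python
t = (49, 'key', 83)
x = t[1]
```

Index 1 of tuple is a str literal

str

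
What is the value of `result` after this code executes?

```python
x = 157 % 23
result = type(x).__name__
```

x is int; result = 'int'

'int'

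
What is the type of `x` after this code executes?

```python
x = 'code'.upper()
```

str.upper() returns str

str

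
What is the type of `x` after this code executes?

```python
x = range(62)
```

range() returns a range object

range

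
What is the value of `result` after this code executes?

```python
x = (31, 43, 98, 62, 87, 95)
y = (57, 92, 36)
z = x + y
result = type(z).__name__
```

x is tuple; y is tuple; z is tuple; result = 'tuple'

'tuple'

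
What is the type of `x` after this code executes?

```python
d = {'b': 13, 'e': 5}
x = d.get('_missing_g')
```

dict.get() returns None when key not found

NoneType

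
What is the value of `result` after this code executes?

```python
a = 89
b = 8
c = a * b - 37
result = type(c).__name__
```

a is int; b is int; c is int; result = 'int'

'int'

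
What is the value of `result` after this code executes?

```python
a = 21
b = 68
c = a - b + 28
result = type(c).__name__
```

a is int; b is int; c is int; result = 'int'

'int'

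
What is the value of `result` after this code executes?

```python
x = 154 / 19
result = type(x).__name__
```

x is float; result = 'float'

'float'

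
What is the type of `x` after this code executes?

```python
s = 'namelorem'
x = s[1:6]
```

Slicing a str returns str

str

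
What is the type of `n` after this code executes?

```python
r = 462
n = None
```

None has type NoneType

NoneType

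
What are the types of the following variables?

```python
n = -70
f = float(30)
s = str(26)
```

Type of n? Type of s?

n is assigned a bare integer (no decimal point), so it is an int; s is assigned the result of calling str(), which returns a str

int, str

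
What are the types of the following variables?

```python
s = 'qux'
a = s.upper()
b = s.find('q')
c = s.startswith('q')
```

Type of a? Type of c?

upper() returns str; startswith() returns bool

str, bool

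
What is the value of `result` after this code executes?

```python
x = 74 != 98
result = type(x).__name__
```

x is bool; result = 'bool'

'bool'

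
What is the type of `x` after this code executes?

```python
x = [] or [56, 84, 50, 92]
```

'or' returns first truthy value (list)

list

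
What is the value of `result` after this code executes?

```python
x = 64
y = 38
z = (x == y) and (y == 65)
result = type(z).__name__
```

x is int; y is int; z is bool; result = 'bool'

'bool'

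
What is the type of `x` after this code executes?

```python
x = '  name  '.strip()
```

str.strip() returns str

str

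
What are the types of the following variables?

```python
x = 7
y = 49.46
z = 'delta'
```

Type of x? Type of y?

x is assigned a bare integer (no decimal point), so it is an int; y is assigned a number with a decimal point, so it is a float

int, float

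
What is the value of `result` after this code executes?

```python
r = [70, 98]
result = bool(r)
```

r = [70, 98]; result = True

True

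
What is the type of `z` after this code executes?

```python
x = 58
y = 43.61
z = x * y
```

int * float = float

float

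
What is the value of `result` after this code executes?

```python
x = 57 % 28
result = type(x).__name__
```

x is int; result = 'int'

'int'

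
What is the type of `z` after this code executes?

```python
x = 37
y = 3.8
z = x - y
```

int - float = float

float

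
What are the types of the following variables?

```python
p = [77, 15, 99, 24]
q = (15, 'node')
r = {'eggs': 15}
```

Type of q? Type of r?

q is assigned a tuple (parenthesized, comma-separated values); r is assigned a dict literal ({key: value})

tuple, dict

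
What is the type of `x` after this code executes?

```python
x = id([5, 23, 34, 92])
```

id() returns int

int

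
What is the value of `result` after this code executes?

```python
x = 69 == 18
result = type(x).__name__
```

x is bool; result = 'bool'

'bool'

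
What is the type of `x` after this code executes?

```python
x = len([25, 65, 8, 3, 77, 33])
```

len() always returns int

int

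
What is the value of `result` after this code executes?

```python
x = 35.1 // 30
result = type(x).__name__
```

x is float; result = 'float'

'float'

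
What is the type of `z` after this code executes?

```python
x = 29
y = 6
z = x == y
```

Equality comparison returns bool

bool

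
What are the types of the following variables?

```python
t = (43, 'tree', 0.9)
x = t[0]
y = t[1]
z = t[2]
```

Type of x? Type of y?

tuple[0] is int; tuple[1] is str

int, str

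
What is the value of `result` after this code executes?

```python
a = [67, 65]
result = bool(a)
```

a = [67, 65]; result = True

True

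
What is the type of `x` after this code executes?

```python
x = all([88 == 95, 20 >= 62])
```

all() returns bool

bool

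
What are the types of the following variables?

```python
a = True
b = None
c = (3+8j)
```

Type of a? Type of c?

a is assigned the constant True, which has type bool; c is assigned (3+8j), an int plus an imaginary literal (j suffix), which evaluates to complex

bool, complex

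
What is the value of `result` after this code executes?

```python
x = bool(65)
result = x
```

x = True; result = True

True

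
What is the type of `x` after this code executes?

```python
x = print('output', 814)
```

print() returns None

NoneType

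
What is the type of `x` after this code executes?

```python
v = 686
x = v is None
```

'is' comparison returns bool

bool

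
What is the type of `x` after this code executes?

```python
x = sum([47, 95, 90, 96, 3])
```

sum() of ints returns int

int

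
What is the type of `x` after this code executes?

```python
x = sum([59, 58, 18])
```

sum() of ints returns int

int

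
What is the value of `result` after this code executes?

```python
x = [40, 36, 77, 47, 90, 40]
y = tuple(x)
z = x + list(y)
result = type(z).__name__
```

x is list; y is tuple; z is list; result = 'list'

'list'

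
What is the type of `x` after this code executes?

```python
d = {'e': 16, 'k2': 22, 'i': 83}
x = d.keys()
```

.keys() returns dict_keys view

dict_keys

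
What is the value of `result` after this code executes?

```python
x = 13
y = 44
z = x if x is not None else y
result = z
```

x = 13; y = 44; z = 13; result = 13

13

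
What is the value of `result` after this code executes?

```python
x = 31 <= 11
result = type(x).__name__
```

x is bool; result = 'bool'

'bool'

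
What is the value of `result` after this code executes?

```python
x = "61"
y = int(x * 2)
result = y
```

x = '61'; y = 6161; result = 6161

6161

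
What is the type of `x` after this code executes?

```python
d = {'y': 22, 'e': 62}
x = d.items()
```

dict.items() returns dict_items view

dict_items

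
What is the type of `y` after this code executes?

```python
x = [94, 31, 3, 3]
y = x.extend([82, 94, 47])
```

list.extend() returns None

NoneType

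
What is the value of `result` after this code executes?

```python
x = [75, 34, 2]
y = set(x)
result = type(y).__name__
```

x is list; y is set; result = 'set'

'set'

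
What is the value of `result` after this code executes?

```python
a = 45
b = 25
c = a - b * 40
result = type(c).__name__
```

a is int; b is int; c is int; result = 'int'

'int'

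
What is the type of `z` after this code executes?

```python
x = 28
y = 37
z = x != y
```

Comparison returns bool

bool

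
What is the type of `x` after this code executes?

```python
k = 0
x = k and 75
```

'and' returns first falsy value (0 is int)

int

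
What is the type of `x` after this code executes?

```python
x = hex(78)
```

hex() returns str representation

str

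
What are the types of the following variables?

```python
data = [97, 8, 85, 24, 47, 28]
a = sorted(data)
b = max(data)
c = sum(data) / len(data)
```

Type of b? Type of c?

max of ints returns int; int / int = float

int, float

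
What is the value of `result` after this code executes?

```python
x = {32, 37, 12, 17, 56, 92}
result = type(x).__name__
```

x is set; result = 'set'

'set'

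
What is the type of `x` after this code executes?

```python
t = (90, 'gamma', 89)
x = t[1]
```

Index 1 of tuple is a str literal

str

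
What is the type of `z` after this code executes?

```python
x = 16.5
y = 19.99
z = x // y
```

float // float = float

float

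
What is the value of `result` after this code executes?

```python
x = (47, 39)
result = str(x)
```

x = (47, 39); result = '(47, 39)'

'(47, 39)'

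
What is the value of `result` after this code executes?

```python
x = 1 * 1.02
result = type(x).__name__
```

x is float; result = 'float'

'float'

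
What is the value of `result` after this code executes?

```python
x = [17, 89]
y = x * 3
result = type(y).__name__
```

x is list; y is list; result = 'list'

'list'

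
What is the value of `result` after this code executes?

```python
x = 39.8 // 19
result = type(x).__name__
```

x is float; result = 'float'

'float'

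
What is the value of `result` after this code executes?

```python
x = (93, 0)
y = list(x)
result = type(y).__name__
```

x is tuple; y is list; result = 'list'

'list'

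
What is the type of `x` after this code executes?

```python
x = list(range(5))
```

list(range()) returns list

list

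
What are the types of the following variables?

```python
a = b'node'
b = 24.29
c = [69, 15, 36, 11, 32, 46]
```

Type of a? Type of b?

a is assigned a bytes literal (b'...' prefix); b is assigned a number with a decimal point, so it is a float

bytes, float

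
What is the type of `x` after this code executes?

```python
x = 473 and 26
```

'and' with truthy values returns last operand (int)

int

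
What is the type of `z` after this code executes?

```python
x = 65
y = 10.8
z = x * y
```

int * float = float

float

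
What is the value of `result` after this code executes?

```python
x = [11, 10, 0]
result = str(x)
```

x = [11, 10, 0]; result = '[11, 10, 0]'

'[11, 10, 0]'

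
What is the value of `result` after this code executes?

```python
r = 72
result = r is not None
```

r = 72; result = True

True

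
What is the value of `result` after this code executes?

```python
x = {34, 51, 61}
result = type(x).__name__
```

x is set; result = 'set'

'set'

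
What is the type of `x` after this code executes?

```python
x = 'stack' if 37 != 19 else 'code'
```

Both branches of conditional are str

str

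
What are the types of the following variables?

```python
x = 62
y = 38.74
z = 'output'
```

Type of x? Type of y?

x is assigned a bare integer (no decimal point), so it is an int; y is assigned a number with a decimal point, so it is a float

int, float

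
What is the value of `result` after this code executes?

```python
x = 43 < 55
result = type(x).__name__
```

x is bool; result = 'bool'

'bool'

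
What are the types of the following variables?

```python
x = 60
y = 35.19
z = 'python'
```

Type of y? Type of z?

y is assigned a number with a decimal point, so it is a float; z is assigned a quoted string literal, so it is a str

float, str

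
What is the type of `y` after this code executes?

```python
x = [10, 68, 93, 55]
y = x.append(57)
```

list.append() returns None (mutates in place)

NoneType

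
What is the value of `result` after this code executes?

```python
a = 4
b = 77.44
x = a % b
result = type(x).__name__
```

a is int; b is float; x is float; result = 'float'

'float'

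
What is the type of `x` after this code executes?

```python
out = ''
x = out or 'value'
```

'or' returns first truthy value (str)

str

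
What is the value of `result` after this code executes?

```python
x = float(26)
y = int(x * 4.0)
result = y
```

x = 26.0; y = 104; result = 104

104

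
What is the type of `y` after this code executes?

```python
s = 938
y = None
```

None has type NoneType

NoneType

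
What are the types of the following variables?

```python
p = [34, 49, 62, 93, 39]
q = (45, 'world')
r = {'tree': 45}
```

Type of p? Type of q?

p is assigned a list literal (square brackets); q is assigned a tuple (parenthesized, comma-separated values)

list, tuple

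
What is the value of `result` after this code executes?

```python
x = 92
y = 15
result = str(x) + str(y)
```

x = 92; y = 15; result = '9215'

'9215'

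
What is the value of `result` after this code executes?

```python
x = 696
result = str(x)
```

x = 696; result = '696'

'696'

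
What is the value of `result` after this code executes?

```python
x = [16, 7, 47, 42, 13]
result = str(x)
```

x = [16, 7, 47, 42, 13]; result = '[16, 7, 47, 42, 13]'

'[16, 7, 47, 42, 13]'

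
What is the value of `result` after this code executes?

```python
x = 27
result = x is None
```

x = 27; result = False

False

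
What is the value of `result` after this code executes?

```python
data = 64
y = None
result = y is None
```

data = 64; y = None; result = True

True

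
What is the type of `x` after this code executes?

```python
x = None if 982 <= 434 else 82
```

982 <= 434 is False, so the else branch is taken

int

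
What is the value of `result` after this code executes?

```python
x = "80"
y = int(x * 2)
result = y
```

x = '80'; y = 8080; result = 8080

8080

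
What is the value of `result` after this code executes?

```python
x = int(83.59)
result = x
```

x = 83; result = 83

83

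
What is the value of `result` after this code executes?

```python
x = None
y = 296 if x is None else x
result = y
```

x = None; y = 296; result = 296

296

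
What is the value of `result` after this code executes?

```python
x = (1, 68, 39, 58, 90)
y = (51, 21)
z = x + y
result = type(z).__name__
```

x is tuple; y is tuple; z is tuple; result = 'tuple'

'tuple'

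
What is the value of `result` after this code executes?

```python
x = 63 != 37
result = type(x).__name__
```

x is bool; result = 'bool'

'bool'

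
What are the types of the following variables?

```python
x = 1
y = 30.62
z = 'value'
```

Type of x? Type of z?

x is assigned a bare integer (no decimal point), so it is an int; z is assigned a quoted string literal, so it is a str

int, str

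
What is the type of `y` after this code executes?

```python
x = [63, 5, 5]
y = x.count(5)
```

list.count() returns int

int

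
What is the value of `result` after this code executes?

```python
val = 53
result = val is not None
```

val = 53; result = True

True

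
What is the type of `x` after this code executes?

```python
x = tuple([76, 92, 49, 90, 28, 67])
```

tuple() constructor returns tuple

tuple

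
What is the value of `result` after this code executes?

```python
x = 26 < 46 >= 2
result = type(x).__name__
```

x is bool; result = 'bool'

'bool'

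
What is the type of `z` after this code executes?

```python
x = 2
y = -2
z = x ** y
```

int ** negative = float

float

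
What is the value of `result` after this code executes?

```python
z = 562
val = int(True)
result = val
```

z = 562; val = 1; result = 1

1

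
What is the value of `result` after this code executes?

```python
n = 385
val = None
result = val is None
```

n = 385; val = None; result = True

True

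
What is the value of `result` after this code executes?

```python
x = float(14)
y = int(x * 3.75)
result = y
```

x = 14.0; y = 52; result = 52

52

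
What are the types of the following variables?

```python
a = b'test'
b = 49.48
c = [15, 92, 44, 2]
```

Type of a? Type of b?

a is assigned a bytes literal (b'...' prefix); b is assigned a number with a decimal point, so it is a float

bytes, float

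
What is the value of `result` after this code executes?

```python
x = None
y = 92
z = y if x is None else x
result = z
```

x = None; y = 92; z = 92; result = 92

92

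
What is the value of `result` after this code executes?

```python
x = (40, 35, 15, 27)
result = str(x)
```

x = (40, 35, 15, 27); result = '(40, 35, 15, 27)'

'(40, 35, 15, 27)'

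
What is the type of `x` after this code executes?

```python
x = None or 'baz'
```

'or' with None returns the other truthy value (str)

str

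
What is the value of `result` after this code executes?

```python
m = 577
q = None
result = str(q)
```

m = 577; q = None; result = 'None'

'None'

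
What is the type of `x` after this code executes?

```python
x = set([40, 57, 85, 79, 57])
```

set() constructor returns set

set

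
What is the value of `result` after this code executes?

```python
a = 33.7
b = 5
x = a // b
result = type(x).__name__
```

a is float; b is int; x is float; result = 'float'

'float'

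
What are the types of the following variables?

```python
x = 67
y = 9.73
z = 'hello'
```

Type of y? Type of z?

y is assigned a number with a decimal point, so it is a float; z is assigned a quoted string literal, so it is a str

float, str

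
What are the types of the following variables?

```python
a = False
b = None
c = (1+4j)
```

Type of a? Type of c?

a is assigned the constant False, which has type bool; c is assigned (1+4j), an int plus an imaginary literal (j suffix), which evaluates to complex

bool, complex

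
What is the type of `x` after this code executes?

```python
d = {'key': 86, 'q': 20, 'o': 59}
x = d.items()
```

dict.items() returns dict_items view

dict_items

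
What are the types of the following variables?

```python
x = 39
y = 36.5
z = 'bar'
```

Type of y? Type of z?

y is assigned a number with a decimal point, so it is a float; z is assigned a quoted string literal, so it is a str

float, str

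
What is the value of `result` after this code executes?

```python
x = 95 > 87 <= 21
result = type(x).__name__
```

x is bool; result = 'bool'

'bool'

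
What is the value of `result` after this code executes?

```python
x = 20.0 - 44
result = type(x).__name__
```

x is float; result = 'float'

'float'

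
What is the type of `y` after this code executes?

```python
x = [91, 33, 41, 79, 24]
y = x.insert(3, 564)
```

list.insert() returns None

NoneType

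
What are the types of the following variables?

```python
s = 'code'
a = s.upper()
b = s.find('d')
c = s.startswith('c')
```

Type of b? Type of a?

find() returns int; upper() returns str

int, str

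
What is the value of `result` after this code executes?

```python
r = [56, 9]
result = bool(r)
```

r = [56, 9]; result = True

True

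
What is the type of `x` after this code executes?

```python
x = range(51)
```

range() returns a range object

range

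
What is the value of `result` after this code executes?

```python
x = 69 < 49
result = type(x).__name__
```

x is bool; result = 'bool'

'bool'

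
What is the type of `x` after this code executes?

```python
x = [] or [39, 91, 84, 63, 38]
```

'or' returns first truthy value (list)

list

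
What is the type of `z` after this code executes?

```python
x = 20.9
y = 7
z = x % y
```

float % int = float

float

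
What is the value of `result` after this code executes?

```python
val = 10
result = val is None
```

val = 10; result = False

False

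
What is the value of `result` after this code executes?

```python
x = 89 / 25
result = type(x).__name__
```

x is float; result = 'float'

'float'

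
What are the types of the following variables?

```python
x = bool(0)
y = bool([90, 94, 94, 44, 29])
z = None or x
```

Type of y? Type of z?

bool() returns bool; None or bool returns the bool

bool, bool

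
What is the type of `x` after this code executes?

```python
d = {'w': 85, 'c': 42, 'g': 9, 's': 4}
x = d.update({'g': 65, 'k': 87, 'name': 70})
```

dict.update() returns None

NoneType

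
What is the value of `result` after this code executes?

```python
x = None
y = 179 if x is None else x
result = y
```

x = None; y = 179; result = 179

179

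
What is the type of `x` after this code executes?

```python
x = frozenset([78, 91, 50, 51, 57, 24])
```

frozenset() returns frozenset

frozenset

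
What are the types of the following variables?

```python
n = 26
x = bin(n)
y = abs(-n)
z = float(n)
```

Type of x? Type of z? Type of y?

bin() returns str; float() returns float; abs() of int returns int

str, float, int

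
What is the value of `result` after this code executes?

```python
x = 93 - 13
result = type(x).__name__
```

x is int; result = 'int'

'int'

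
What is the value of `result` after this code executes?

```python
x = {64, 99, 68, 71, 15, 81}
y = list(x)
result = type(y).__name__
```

x is set; y is list; result = 'list'

'list'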